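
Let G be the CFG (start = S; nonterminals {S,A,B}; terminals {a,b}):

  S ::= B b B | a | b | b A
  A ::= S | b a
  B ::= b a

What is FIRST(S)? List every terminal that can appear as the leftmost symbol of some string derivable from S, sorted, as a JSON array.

FIRST iteration:
iter 1:
  A via A→b a: +{b}
  B via B→b a: +{b}
  S via S→B b B: +{b}
  S via S→a: +{a}
  FIRST(S)={a,b}  FIRST(A)={b}  FIRST(B)={b}
iter 2:
  A via A→S: +{a}
  FIRST(S)={a,b}  FIRST(A)={a,b}  FIRST(B)={b}
iter 3: (no change)
  FIRST(S)={a,b}  FIRST(A)={a,b}  FIRST(B)={b}

FIRST(S) = ["a", "b"]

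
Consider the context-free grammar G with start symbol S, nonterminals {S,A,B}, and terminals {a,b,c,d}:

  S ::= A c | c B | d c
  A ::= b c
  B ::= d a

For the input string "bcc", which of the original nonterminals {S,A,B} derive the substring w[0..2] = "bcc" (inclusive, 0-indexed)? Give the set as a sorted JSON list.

Convert to CNF:
  S -> A T1 | T1 B | T2 T1
  A -> T0 T1
  B -> T2 T3
  T0 -> b
  T1 -> c
  T2 -> d
  T3 -> a

CYK fill, restricted to cells inside w[0..2]:
  T[0,0] 'b' = {T0}  orig:{}
  T[1,1] 'c' = {T1}  orig:{}
  T[2,2] 'c' = {T1}  orig:{}
  T[0,1] 'bc' = {A}
  T[1,2] 'cc' = ∅
  T[0,2] 'bcc' = {S}

Original NTs in T[0,2] deriving "bcc": ["S"]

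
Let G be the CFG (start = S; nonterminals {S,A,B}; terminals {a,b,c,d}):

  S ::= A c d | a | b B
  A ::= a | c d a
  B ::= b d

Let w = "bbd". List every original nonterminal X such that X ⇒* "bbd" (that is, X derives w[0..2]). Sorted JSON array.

CNF form of G:
  S -> A X5 | T3 B | a
  A -> T0 X4 | a
  B -> T3 T1
  T0 -> c
  T1 -> d
  T2 -> a
  T3 -> b
  X4 -> T1 T2
  X5 -> T0 T1

CYK fill — only the sub-triangle for w[0..2]:
  cell(0,0) b: {T3}  orig:{}
  cell(1,1) b: {T3}  orig:{}
  cell(2,2) d: {T1}  orig:{}
  cell(0,1) bb: ∅
  cell(1,2) bd: {B}
  cell(0,2) bbd: {S}

Original NTs in T[0,2] deriving "bbd": ["S"]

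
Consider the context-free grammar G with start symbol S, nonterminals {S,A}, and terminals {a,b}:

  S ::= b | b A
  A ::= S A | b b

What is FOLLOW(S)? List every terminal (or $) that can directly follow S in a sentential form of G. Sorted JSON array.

FIRST sets, iterate to fixpoint:
iter 1:
  A via A→b b: +{b}
  S via S→b: +{b}
  S: {b}  A: {b}
iter 2: done
  S: {b}  A: {b}

FOLLOW iteration:
FOLLOW(S) := {$}
[1]
  A→S A: FOLLOW(S) ⊇ FIRST(A) = {b}; new: +{b}
  S→b A: FOLLOW(A) ⊇ FOLLOW(S) ⊇ {$,b}; new: +{$,b}
  FOLLOW[S]={$,b}  FOLLOW[A]={$,b}
[2] — fixpoint
  FOLLOW[S]={$,b}  FOLLOW[A]={$,b}

FOLLOW(S) = ["$", "b"]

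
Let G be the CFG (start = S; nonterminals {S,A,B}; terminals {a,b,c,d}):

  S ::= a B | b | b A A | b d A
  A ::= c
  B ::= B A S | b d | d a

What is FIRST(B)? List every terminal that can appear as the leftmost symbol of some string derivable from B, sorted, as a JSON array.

Compute FIRST by fixpoint:
pass 1:
  A via A→c: +{c}
  B via B→b d: +{b}
  B via B→d a: +{d}
  S via S→a B: +{a}
  S via S→b: +{b}
  FIRST[S]={a,b}  FIRST[A]={c}  FIRST[B]={b,d}
pass 2: (stable)
  FIRST[S]={a,b}  FIRST[A]={c}  FIRST[B]={b,d}

FIRST(B) = ["b", "d"]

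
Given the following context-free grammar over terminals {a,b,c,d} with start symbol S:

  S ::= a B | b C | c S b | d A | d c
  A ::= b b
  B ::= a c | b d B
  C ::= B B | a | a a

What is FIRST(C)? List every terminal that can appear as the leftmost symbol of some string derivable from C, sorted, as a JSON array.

FIRST iteration:
pass 1:
  A via A→b b: +{b}
  B via B→a c: +{a}
  B via B→b d B: +{b}
  C via C→B B: +{a,b}
  S via S→a B: +{a}
  S via S→b C: +{b}
  S via S→c S b: +{c}
  S via S→d A: +{d}
  FIRST(S)={a,b,c,d}  FIRST(A)={b}  FIRST(B)={a,b}  FIRST(C)={a,b}
pass 2: done
  FIRST(S)={a,b,c,d}  FIRST(A)={b}  FIRST(B)={a,b}  FIRST(C)={a,b}

FIRST(C) = ["a", "b"]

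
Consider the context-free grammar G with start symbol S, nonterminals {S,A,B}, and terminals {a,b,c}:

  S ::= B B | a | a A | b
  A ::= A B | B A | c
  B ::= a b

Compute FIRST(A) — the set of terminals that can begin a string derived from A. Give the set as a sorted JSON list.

FIRST sets, iterate to fixpoint:
iter 1:
  A via A→c: +{c}
  B via B→a b: +{a}
  S via S→B B: +{a}
  S via S→b: +{b}
  S: {a,b}  A: {c}  B: {a}
iter 2:
  A via A→B A: +{a}
  S: {a,b}  A: {a,c}  B: {a}
iter 3: (no change)
  S: {a,b}  A: {a,c}  B: {a}

FIRST(A) = ["a", "c"]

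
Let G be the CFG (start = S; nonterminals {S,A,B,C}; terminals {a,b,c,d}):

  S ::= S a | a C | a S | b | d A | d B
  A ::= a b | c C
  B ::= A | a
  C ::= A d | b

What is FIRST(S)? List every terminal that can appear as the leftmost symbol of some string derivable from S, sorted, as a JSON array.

FIRST sets, iterate to fixpoint:
[1]
  A via A→a b: +{a}
  A via A→c C: +{c}
  B via B→A: +{a,c}
  C via C→A d: +{a,c}
  C via C→b: +{b}
  S via S→a C: +{a}
  S via S→b: +{b}
  S via S→d A: +{d}
  S: {a,b,d}  A: {a,c}  B: {a,c}  C: {a,b,c}
[2] done
  S: {a,b,d}  A: {a,c}  B: {a,c}  C: {a,b,c}

FIRST(S) = ["a", "b", "d"]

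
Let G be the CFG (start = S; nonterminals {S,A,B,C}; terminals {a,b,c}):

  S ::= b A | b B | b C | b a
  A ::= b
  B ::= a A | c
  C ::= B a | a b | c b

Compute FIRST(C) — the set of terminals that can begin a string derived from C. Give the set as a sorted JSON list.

FIRST sets, iterate to fixpoint:
round 1:
  A via A→b: +{b}
  B via B→a A: +{a}
  B via B→c: +{c}
  C via C→B a: +{a,c}
  S via S→b A: +{b}
  FIRST(S)={b}  FIRST(A)={b}  FIRST(B)={a,c}  FIRST(C)={a,c}
round 2: (no change)
  FIRST(S)={b}  FIRST(A)={b}  FIRST(B)={a,c}  FIRST(C)={a,c}

FIRST(C) = ["a", "c"]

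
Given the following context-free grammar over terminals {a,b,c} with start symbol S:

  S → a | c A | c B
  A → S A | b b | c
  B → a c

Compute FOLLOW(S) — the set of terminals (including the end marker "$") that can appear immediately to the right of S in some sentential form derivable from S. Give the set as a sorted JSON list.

FIRST iteration:
[1]
  A via A→b b: +{b}
  A via A→c: +{c}
  B via B→a c: +{a}
  S via S→a: +{a}
  S via S→c A: +{c}
  FIRST[S]={a,c}  FIRST[A]={b,c}  FIRST[B]={a}
[2]
  A via A→S A: +{a}
  FIRST[S]={a,c}  FIRST[A]={a,b,c}  FIRST[B]={a}
[3] done
  FIRST[S]={a,c}  FIRST[A]={a,b,c}  FIRST[B]={a}

FOLLOW sets:
initialize: $ ∈ FOLLOW(S)
[1]
  A→S A: FOLLOW(S) ⊇ FIRST(A) = {a,b,c}; new: +{a,b,c}
  S→c A: FOLLOW(A) ⊇ FOLLOW(S) ⊇ {$,a,b,c}; new: +{$,a,b,c}
  S→c B: FOLLOW(B) ⊇ FOLLOW(S) ⊇ {$,a,b,c}; new: +{$,a,b,c}
  FOLLOW(S)={$,a,b,c}  FOLLOW(A)={$,a,b,c}  FOLLOW(B)={$,a,b,c}
[2] (stable)
  FOLLOW(S)={$,a,b,c}  FOLLOW(A)={$,a,b,c}  FOLLOW(B)={$,a,b,c}

FOLLOW(S) = ["$", "a", "b", "c"]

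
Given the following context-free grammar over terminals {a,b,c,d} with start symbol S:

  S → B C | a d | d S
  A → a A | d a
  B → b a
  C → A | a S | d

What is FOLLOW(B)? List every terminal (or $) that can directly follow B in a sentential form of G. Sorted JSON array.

Compute FIRST by fixpoint:
round 1:
  A via A→a A: +{a}
  A via A→d a: +{d}
  B via B→b a: +{b}
  C via C→A: +{a,d}
  S via S→B C: +{b}
  S via S→a d: +{a}
  S via S→d S: +{d}
  FIRST[S]={a,b,d}  FIRST[A]={a,d}  FIRST[B]={b}  FIRST[C]={a,d}
round 2: — fixpoint
  FIRST[S]={a,b,d}  FIRST[A]={a,d}  FIRST[B]={b}  FIRST[C]={a,d}

FOLLOW sets:
seed FOLLOW(S) with $
pass 1:
  S→B C: FOLLOW(B) ⊇ FIRST(C) = {a,d}; new: +{a,d}
  S→B C: FOLLOW(C) ⊇ FOLLOW(S) ⊇ {$}; new: +{$}
  S: {$}  A: {}  B: {a,d}  C: {$}
pass 2:
  C→A: FOLLOW(A) ⊇ FOLLOW(C) ⊇ {$}; new: +{$}
  S: {$}  A: {$}  B: {a,d}  C: {$}
pass 3: (no change)
  S: {$}  A: {$}  B: {a,d}  C: {$}

FOLLOW(B) = ["a", "d"]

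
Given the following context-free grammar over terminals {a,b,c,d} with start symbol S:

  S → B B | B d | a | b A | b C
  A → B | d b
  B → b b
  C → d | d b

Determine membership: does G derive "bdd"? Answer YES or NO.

CNF form of G:
  S -> B B | B T1 | T0 A | T0 C | a
  A -> T0 T0 | T1 T0
  B -> T0 T0
  C -> T1 T0 | d
  T0 -> b
  T1 -> d

Fill CYK table bottom-up:
  [0..0]={T0}  "b"  orig:{}
  [1..1]={C,T1}  "d"  orig:{C}
  [2..2]={C,T1}  "d"  orig:{C}
  [0..1]={S}  "bd"
  [1..2]=∅  "dd"
  [0..2]=∅  "bdd"

S ∉ T[0,2] ⇒ NO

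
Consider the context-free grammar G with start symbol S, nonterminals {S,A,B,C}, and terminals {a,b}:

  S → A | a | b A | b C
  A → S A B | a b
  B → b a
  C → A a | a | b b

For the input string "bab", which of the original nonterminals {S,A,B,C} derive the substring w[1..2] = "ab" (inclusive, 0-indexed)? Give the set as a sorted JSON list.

Convert to CNF:
  S -> S X3 | T0 T1 | T1 A | T1 C | a
  A -> S X2 | T0 T1
  B -> T1 T0
  C -> A T0 | T1 T1 | a
  T0 -> a
  T1 -> b
  X2 -> A B
  X3 -> A B

Fill CYK table bottom-up (cells [i..j] with 1 ≤ i ≤ j ≤ 2 only):
  T[1,1] 'a' = {C,S,T0}  orig:{C,S}
  T[2,2] 'b' = {T1}  orig:{}
  T[1,2] 'ab' = {A,S}

Original NTs in T[1,2] deriving "ab": ["A", "S"]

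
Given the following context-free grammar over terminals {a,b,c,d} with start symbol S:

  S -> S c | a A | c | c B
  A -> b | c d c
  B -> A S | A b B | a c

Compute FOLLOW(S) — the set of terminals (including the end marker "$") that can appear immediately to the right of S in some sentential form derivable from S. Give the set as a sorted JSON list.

FIRST iteration:
iter 1:
  A via A→b: +{b}
  A via A→c d c: +{c}
  B via B→A S: +{b,c}
  B via B→a c: +{a}
  S via S→a A: +{a}
  S via S→c: +{c}
  S: {a,c}  A: {b,c}  B: {a,b,c}
iter 2: (no change)
  S: {a,c}  A: {b,c}  B: {a,b,c}

Compute FOLLOW by fixpoint:
initialize: $ ∈ FOLLOW(S)
pass 1:
  B→A S: FOLLOW(A) ⊇ FIRST(S) = {a,c}; new: +{a,c}
  B→A b B: FOLLOW(A) ⊇ FIRST(b) = {b}; new: +{b}
  S→S c: FOLLOW(S) ⊇ FIRST(c) = {c}; new: +{c}
  S→a A: FOLLOW(A) ⊇ FOLLOW(S) ⊇ {$,c}; new: +{$}
  S→c B: FOLLOW(B) ⊇ FOLLOW(S) ⊇ {$,c}; new: +{$,c}
  S: {$,c}  A: {$,a,b,c}  B: {$,c}
pass 2: (stable)
  S: {$,c}  A: {$,a,b,c}  B: {$,c}

FOLLOW(S) = ["$", "c"]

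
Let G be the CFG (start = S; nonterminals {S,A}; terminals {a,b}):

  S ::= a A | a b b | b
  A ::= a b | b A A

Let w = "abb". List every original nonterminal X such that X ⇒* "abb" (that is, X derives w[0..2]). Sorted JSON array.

Convert to CNF:
  S -> T0 A | T0 X3 | b
  A -> T0 T1 | T1 X2
  T0 -> a
  T1 -> b
  X2 -> A A
  X3 -> T1 T1

CYK fill (cells [i..j] with 0 ≤ i ≤ j ≤ 2 only):
  T[0,0] 'a' = {T0}  orig:{}
  T[1,1] 'b' = {S,T1}  orig:{S}
  T[2,2] 'b' = {S,T1}  orig:{S}
  T[0,1] 'ab' = {A}
  T[1,2] 'bb' = {X3}  orig:{}
  T[0,2] 'abb' = {S}

Original NTs in T[0,2] deriving "abb": ["S"]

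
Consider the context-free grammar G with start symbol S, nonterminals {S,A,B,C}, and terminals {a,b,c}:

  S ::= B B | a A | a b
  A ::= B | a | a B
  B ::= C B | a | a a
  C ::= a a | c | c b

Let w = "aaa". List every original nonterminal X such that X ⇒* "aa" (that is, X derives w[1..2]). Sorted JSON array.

CNF form of G:
  S -> B B | T0 A | T0 T2
  A -> C B | T0 B | T0 T0 | a
  B -> C B | T0 T0 | a
  C -> T0 T0 | T1 T2 | c
  T0 -> a
  T1 -> c
  T2 -> b

CYK fill, restricted to cells inside w[1..2]:
  T[1,1] 'a' = {A,B,T0}  orig:{A,B}
  T[2,2] 'a' = {A,B,T0}  orig:{A,B}
  T[1,2] 'aa' = {A,B,C,S}

Original NTs in T[1,2] deriving "aa": ["A", "B", "C", "S"]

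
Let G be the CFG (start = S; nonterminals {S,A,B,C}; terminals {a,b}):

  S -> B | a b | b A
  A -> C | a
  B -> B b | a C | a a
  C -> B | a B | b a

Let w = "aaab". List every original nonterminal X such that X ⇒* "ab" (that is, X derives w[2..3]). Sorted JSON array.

CNF form of G:
  S -> B T0 | T0 A | T1 C | T1 T0 | T1 T1
  A -> B T0 | T0 T1 | T1 B | T1 C | T1 T1 | a
  B -> B T0 | T1 C | T1 T1
  C -> B T0 | T0 T1 | T1 B | T1 C | T1 T1
  T0 -> b
  T1 -> a

CYK fill, restricted to cells inside w[2..3]:
  [2..2]={A,T1}  "a"  orig:{A}
  [3..3]={T0}  "b"  orig:{}
  [2..3]={S}  "ab"

Original NTs in T[2,3] deriving "ab": ["S"]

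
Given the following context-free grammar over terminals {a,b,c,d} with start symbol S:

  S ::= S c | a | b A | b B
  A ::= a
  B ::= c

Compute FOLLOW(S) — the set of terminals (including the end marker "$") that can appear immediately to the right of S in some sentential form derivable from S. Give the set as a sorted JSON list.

FIRST sets, iterate to fixpoint:
pass 1:
  A via A→a: +{a}
  B via B→c: +{c}
  S via S→a: +{a}
  S via S→b A: +{b}
  FIRST[S]={a,b}  FIRST[A]={a}  FIRST[B]={c}
pass 2: — fixpoint
  FIRST[S]={a,b}  FIRST[A]={a}  FIRST[B]={c}

FOLLOW sets:
FOLLOW(S) := {$}
iter 1:
  S→S c: FOLLOW(S) ⊇ FIRST(c) = {c}; new: +{c}
  S→b A: FOLLOW(A) ⊇ FOLLOW(S) ⊇ {$,c}; new: +{$,c}
  S→b B: FOLLOW(B) ⊇ FOLLOW(S) ⊇ {$,c}; new: +{$,c}
  FOLLOW[S]={$,c}  FOLLOW[A]={$,c}  FOLLOW[B]={$,c}
iter 2: — fixpoint
  FOLLOW[S]={$,c}  FOLLOW[A]={$,c}  FOLLOW[B]={$,c}

FOLLOW(S) = ["$", "c"]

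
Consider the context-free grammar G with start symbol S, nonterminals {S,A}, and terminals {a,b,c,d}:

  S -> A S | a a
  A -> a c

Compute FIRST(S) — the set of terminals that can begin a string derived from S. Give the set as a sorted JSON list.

FIRST iteration:
pass 1:
  A via A→a c: +{a}
  S via S→A S: +{a}
  S: {a}  A: {a}
pass 2: done
  S: {a}  A: {a}

FIRST(S) = ["a"]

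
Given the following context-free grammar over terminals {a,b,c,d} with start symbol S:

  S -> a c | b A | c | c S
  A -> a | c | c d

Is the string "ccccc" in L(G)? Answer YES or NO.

CNF form of G:
  S -> T0 S | T2 T0 | T3 A | c
  A -> T0 T1 | a | c
  T0 -> c
  T1 -> d
  T2 -> a
  T3 -> b

CYK table (by increasing span):
  T[0,0] 'c' = {A,S,T0}  orig:{A,S}
  T[1,1] 'c' = {A,S,T0}  orig:{A,S}
  T[2,2] 'c' = {A,S,T0}  orig:{A,S}
  T[3,3] 'c' = {A,S,T0}  orig:{A,S}
  T[4,4] 'c' = {A,S,T0}  orig:{A,S}
  T[0,1] 'cc' = {S}
  T[1,2] 'cc' = {S}
  T[2,3] 'cc' = {S}
  T[3,4] 'cc' = {S}
  T[0,2] 'ccc' = {S}
  T[1,3] 'ccc' = {S}
  T[2,4] 'ccc' = {S}
  T[0,3] 'cccc' = {S}
  T[1,4] 'cccc' = {S}
  T[0,4] 'ccccc' = {S}

S ∈ T[0,4] ⇒ YES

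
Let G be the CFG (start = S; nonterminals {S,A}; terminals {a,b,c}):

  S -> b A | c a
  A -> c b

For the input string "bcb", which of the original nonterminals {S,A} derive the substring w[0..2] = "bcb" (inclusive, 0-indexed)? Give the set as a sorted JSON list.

Convert to CNF:
  S -> T0 T2 | T1 A
  A -> T0 T1
  T0 -> c
  T1 -> b
  T2 -> a

CYK table (by increasing span), restricted to cells inside w[0..2]:
  [0..0]={T1}  "b"  orig:{}
  [1..1]={T0}  "c"  orig:{}
  [2..2]={T1}  "b"  orig:{}
  [0..1]=∅  "bc"
  [1..2]={A}  "cb"
  [0..2]={S}  "bcb"

Original NTs in T[0,2] deriving "bcb": ["S"]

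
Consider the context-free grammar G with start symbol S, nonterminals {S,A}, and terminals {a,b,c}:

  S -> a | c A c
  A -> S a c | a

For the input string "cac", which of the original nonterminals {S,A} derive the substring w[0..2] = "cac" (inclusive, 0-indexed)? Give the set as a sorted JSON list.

Convert to CNF:
  S -> T1 X3 | a
  A -> S X2 | a
  T0 -> a
  T1 -> c
  X2 -> T0 T1
  X3 -> A T1

CYK fill, restricted to cells inside w[0..2]:
  cell(0,0) c: {T1}  orig:{}
  cell(1,1) a: {A,S,T0}  orig:{A,S}
  cell(2,2) c: {T1}  orig:{}
  cell(0,1) ca: ∅
  cell(1,2) ac: {X2,X3}  orig:{}
  cell(0,2) cac: {S}

Original NTs in T[0,2] deriving "cac": ["S"]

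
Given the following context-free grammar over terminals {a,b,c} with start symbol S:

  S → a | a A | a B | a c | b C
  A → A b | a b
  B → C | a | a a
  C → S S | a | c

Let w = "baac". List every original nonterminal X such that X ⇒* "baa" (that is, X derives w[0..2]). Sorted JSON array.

CNF form of G:
  S -> T0 C | T1 A | T1 B | T1 T2 | a
  A -> A T0 | T1 T0
  B -> S S | T1 T1 | a | c
  C -> S S | a | c
  T0 -> b
  T1 -> a
  T2 -> c

CYK fill (cells [i..j] with 0 ≤ i ≤ j ≤ 2 only):
  cell(0,0) b: {T0}  orig:{}
  cell(1,1) a: {B,C,S,T1}  orig:{B,C,S}
  cell(2,2) a: {B,C,S,T1}  orig:{B,C,S}
  cell(0,1) ba: {S}
  cell(1,2) aa: {B,C,S}
  cell(0,2) baa: {B,C,S}

Original NTs in T[0,2] deriving "baa": ["B", "C", "S"]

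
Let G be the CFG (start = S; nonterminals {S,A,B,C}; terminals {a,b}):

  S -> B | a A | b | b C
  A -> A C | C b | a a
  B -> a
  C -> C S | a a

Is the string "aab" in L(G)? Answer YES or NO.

Convert to CNF:
  S -> T0 C | T1 A | a | b
  A -> A C | C T0 | T1 T1
  B -> a
  C -> C S | T1 T1
  T0 -> b
  T1 -> a

CYK fill:
  T[0,0] 'a' = {B,S,T1}  orig:{B,S}
  T[1,1] 'a' = {B,S,T1}  orig:{B,S}
  T[2,2] 'b' = {S,T0}  orig:{S}
  T[0,1] 'aa' = {A,C}
  T[1,2] 'ab' = ∅
  T[0,2] 'aab' = {A,C}

S ∉ T[0,2] ⇒ NO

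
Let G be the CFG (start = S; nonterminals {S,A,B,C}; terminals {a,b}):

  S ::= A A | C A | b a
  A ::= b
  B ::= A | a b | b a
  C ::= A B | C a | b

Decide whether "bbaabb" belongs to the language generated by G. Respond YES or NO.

CNF form of G:
  S -> A A | C A | T1 T0
  A -> b
  B -> T0 T1 | T1 T0 | b
  C -> A B | C T0 | b
  T0 -> a
  T1 -> b

CYK table (by increasing span):
  [0..0]={A,B,C,T1}  "b"  orig:{A,B,C}
  [1..1]={A,B,C,T1}  "b"  orig:{A,B,C}
  [2..2]={T0}  "a"  orig:{}
  [3..3]={T0}  "a"  orig:{}
  [4..4]={A,B,C,T1}  "b"  orig:{A,B,C}
  [5..5]={A,B,C,T1}  "b"  orig:{A,B,C}
  [0..1]={C,S}  "bb"
  [1..2]={B,C,S}  "ba"
  [2..3]=∅  "aa"
  [3..4]={B}  "ab"
  [4..5]={C,S}  "bb"
  [0..2]={C}  "bba"
  [1..3]={C}  "baa"
  [2..4]=∅  "aab"
  [3..5]=∅  "abb"
  [0..3]={C}  "bbaa"
  [1..4]={S}  "baab"
  [2..5]=∅  "aabb"
  [0..4]={S}  "bbaab"
  [1..5]=∅  "baabb"
  [0..5]=∅  "bbaabb"

S ∉ T[0,5] ⇒ NO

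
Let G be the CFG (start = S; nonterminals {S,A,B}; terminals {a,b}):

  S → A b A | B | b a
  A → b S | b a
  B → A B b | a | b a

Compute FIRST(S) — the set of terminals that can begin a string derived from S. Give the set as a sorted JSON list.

FIRST sets, iterate to fixpoint:
iter 1:
  A via A→b S: +{b}
  B via B→A B b: +{b}
  B via B→a: +{a}
  S via S→A b A: +{b}
  S via S→B: +{a}
  FIRST(S)={a,b}  FIRST(A)={b}  FIRST(B)={a,b}
iter 2: (no change)
  FIRST(S)={a,b}  FIRST(A)={b}  FIRST(B)={a,b}

FIRST(S) = ["a", "b"]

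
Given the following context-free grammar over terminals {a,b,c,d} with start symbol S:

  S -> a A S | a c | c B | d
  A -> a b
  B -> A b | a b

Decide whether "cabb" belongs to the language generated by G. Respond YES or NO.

CNF form of G:
  S -> T0 T2 | T0 X3 | T2 B | d
  A -> T0 T1
  B -> A T1 | T0 T1
  T0 -> a
  T1 -> b
  T2 -> c
  X3 -> A S

Fill CYK table bottom-up:
  [0..0]={T2}  "c"  orig:{}
  [1..1]={T0}  "a"  orig:{}
  [2..2]={T1}  "b"  orig:{}
  [3..3]={T1}  "b"  orig:{}
  [0..1]=∅  "ca"
  [1..2]={A,B}  "ab"
  [2..3]=∅  "bb"
  [0..2]={S}  "cab"
  [1..3]={B}  "abb"
  [0..3]={S}  "cabb"

S ∈ T[0,3] ⇒ YES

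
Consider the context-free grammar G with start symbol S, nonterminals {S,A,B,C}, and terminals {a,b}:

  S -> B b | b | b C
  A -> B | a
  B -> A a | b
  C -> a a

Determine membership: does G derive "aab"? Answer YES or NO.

CNF form of G:
  S -> B T1 | T1 C | b
  A -> A T0 | a | b
  B -> A T0 | b
  C -> T0 T0
  T0 -> a
  T1 -> b

CYK table (by increasing span):
  [0..0]={A,T0}  "a"  orig:{A}
  [1..1]={A,T0}  "a"  orig:{A}
  [2..2]={A,B,S,T1}  "b"  orig:{A,B,S}
  [0..1]={A,B,C}  "aa"
  [1..2]=∅  "ab"
  [0..2]={S}  "aab"

S ∈ T[0,2] ⇒ YES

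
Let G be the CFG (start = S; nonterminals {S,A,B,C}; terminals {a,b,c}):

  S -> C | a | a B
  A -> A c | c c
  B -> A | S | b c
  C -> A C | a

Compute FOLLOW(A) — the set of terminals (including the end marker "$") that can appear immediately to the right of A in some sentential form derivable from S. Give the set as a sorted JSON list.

FIRST sets, iterate to fixpoint:
pass 1:
  A via A→c c: +{c}
  B via B→A: +{c}
  B via B→b c: +{b}
  C via C→A C: +{c}
  C via C→a: +{a}
  S via S→C: +{a,c}
  FIRST[S]={a,c}  FIRST[A]={c}  FIRST[B]={b,c}  FIRST[C]={a,c}
pass 2:
  B via B→S: +{a}
  FIRST[S]={a,c}  FIRST[A]={c}  FIRST[B]={a,b,c}  FIRST[C]={a,c}
pass 3: (no change)
  FIRST[S]={a,c}  FIRST[A]={c}  FIRST[B]={a,b,c}  FIRST[C]={a,c}

Compute FOLLOW by fixpoint:
FOLLOW(S) := {$}
iter 1:
  A→A c: FOLLOW(A) ⊇ FIRST(c) = {c}; new: +{c}
  C→A C: FOLLOW(A) ⊇ FIRST(C) = {a,c}; new: +{a}
  S→C: FOLLOW(C) ⊇ FOLLOW(S) ⊇ {$}; new: +{$}
  S→a B: FOLLOW(B) ⊇ FOLLOW(S) ⊇ {$}; new: +{$}
  S: {$}  A: {a,c}  B: {$}  C: {$}
iter 2:
  B→A: FOLLOW(A) ⊇ FOLLOW(B) ⊇ {$}; new: +{$}
  S: {$}  A: {$,a,c}  B: {$}  C: {$}
iter 3: — fixpoint
  S: {$}  A: {$,a,c}  B: {$}  C: {$}

FOLLOW(A) = ["$", "a", "c"]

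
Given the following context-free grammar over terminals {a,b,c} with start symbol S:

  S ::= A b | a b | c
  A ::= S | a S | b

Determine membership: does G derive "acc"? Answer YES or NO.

CNF form of G:
  S -> A T0 | T1 T0 | c
  A -> A T0 | T1 S | T1 T0 | b | c
  T0 -> b
  T1 -> a

CYK fill:
  cell(0,0) a: {T1}  orig:{}
  cell(1,1) c: {A,S}
  cell(2,2) c: {A,S}
  cell(0,1) ac: {A}
  cell(1,2) cc: ∅
  cell(0,2) acc: ∅

S ∉ T[0,2] ⇒ NO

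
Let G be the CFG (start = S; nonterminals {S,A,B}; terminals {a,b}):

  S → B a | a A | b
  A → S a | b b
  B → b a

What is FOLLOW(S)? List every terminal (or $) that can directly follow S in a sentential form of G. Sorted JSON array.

FIRST iteration:
pass 1:
  A via A→b b: +{b}
  B via B→b a: +{b}
  S via S→B a: +{b}
  S via S→a A: +{a}
  S: {a,b}  A: {b}  B: {b}
pass 2:
  A via A→S a: +{a}
  S: {a,b}  A: {a,b}  B: {b}
pass 3: (stable)
  S: {a,b}  A: {a,b}  B: {b}

FOLLOW sets:
initialize: $ ∈ FOLLOW(S)
iter 1:
  A→S a: FOLLOW(S) ⊇ FIRST(a) = {a}; new: +{a}
  S→B a: FOLLOW(B) ⊇ FIRST(a) = {a}; new: +{a}
  S→a A: FOLLOW(A) ⊇ FOLLOW(S) ⊇ {$,a}; new: +{$,a}
  S: {$,a}  A: {$,a}  B: {a}
iter 2: — fixpoint
  S: {$,a}  A: {$,a}  B: {a}

FOLLOW(S) = ["$", "a"]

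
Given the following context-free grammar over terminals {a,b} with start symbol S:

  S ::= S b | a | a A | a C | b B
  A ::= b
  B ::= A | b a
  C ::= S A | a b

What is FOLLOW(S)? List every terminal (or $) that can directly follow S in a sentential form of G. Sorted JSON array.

Compute FIRST by fixpoint:
round 1:
  A via A→b: +{b}
  B via B→A: +{b}
  C via C→a b: +{a}
  S via S→a: +{a}
  S via S→b B: +{b}
  FIRST(S)={a,b}  FIRST(A)={b}  FIRST(B)={b}  FIRST(C)={a}
round 2:
  C via C→S A: +{b}
  FIRST(S)={a,b}  FIRST(A)={b}  FIRST(B)={b}  FIRST(C)={a,b}
round 3: (no change)
  FIRST(S)={a,b}  FIRST(A)={b}  FIRST(B)={b}  FIRST(C)={a,b}

FOLLOW sets:
seed FOLLOW(S) with $
pass 1:
  C→S A: FOLLOW(S) ⊇ FIRST(A) = {b}; new: +{b}
  S→a A: FOLLOW(A) ⊇ FOLLOW(S) ⊇ {$,b}; new: +{$,b}
  S→a C: FOLLOW(C) ⊇ FOLLOW(S) ⊇ {$,b}; new: +{$,b}
  S→b B: FOLLOW(B) ⊇ FOLLOW(S) ⊇ {$,b}; new: +{$,b}
  S: {$,b}  A: {$,b}  B: {$,b}  C: {$,b}
pass 2: (no change)
  S: {$,b}  A: {$,b}  B: {$,b}  C: {$,b}

FOLLOW(S) = ["$", "b"]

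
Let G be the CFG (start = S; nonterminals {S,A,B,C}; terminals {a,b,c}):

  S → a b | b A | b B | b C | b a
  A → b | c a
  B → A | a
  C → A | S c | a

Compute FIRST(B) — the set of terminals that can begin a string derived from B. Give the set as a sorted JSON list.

Compute FIRST by fixpoint:
iter 1:
  A via A→b: +{b}
  A via A→c a: +{c}
  B via B→A: +{b,c}
  B via B→a: +{a}
  C via C→A: +{b,c}
  C via C→a: +{a}
  S via S→a b: +{a}
  S via S→b A: +{b}
  S: {a,b}  A: {b,c}  B: {a,b,c}  C: {a,b,c}
iter 2: (stable)
  S: {a,b}  A: {b,c}  B: {a,b,c}  C: {a,b,c}

FIRST(B) = ["a", "b", "c"]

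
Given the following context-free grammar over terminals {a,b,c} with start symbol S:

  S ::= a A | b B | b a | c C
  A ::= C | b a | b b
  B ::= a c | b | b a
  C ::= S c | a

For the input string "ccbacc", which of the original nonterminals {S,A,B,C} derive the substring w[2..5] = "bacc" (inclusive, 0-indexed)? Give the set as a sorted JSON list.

CNF form of G:
  S -> T0 C | T1 B | T1 T2 | T2 A
  A -> S T0 | T1 T1 | T1 T2 | a
  B -> T1 T2 | T2 T0 | b
  C -> S T0 | a
  T0 -> c
  T1 -> b
  T2 -> a

CYK table (by increasing span), restricted to cells inside w[2..5]:
  T[2,2] 'b' = {B,T1}  orig:{B}
  T[3,3] 'a' = {A,C,T2}  orig:{A,C}
  T[4,4] 'c' = {T0}  orig:{}
  T[5,5] 'c' = {T0}  orig:{}
  T[2,3] 'ba' = {A,B,S}
  T[3,4] 'ac' = {B}
  T[4,5] 'cc' = ∅
  T[2,4] 'bac' = {A,C,S}
  T[3,5] 'acc' = ∅
  T[2,5] 'bacc' = {A,C}

Original NTs in T[2,5] deriving "bacc": ["A", "C"]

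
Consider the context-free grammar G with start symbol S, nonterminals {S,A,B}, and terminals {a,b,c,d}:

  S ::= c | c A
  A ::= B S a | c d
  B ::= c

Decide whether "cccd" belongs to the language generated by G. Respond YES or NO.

Convert to CNF:
  S -> T1 A | c
  A -> B X3 | T1 T2
  B -> c
  T0 -> a
  T1 -> c
  T2 -> d
  X3 -> S T0

CYK fill:
  [0..0]={B,S,T1}  "c"  orig:{B,S}
  [1..1]={B,S,T1}  "c"  orig:{B,S}
  [2..2]={B,S,T1}  "c"  orig:{B,S}
  [3..3]={T2}  "d"  orig:{}
  [0..1]=∅  "cc"
  [1..2]=∅  "cc"
  [2..3]={A}  "cd"
  [0..2]=∅  "ccc"
  [1..3]={S}  "ccd"
  [0..3]=∅  "cccd"

S ∉ T[0,3] ⇒ NO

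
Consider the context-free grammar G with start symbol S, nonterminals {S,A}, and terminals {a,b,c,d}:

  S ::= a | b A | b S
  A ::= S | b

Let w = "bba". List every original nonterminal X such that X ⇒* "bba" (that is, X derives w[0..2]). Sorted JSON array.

Convert to CNF:
  S -> T0 A | T0 S | a
  A -> T0 A | T0 S | a | b
  T0 -> b

CYK fill, restricted to cells inside w[0..2]:
  T[0,0] 'b' = {A,T0}  orig:{A}
  T[1,1] 'b' = {A,T0}  orig:{A}
  T[2,2] 'a' = {A,S}
  T[0,1] 'bb' = {A,S}
  T[1,2] 'ba' = {A,S}
  T[0,2] 'bba' = {A,S}

Original NTs in T[0,2] deriving "bba": ["A", "S"]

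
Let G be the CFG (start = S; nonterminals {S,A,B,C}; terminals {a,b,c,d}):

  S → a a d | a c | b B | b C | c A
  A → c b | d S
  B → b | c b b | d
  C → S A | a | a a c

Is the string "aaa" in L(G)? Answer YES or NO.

CNF form of G:
  S -> T0 A | T1 B | T1 C | T3 T0 | T3 X6
  A -> T0 T1 | T2 S
  B -> T0 X4 | b | d
  C -> S A | T3 X5 | a
  T0 -> c
  T1 -> b
  T2 -> d
  T3 -> a
  X4 -> T1 T1
  X5 -> T3 T0
  X6 -> T3 T2

CYK table (by increasing span):
  cell(0,0) a: {C,T3}  orig:{C}
  cell(1,1) a: {C,T3}  orig:{C}
  cell(2,2) a: {C,T3}  orig:{C}
  cell(0,1) aa: ∅
  cell(1,2) aa: ∅
  cell(0,2) aaa: ∅

S ∉ T[0,2] ⇒ NO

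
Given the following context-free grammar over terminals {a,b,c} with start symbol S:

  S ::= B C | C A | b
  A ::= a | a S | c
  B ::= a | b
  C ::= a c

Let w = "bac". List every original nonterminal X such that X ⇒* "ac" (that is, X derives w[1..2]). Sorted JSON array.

CNF form of G:
  S -> B C | C A | b
  A -> T0 S | a | c
  B -> a | b
  C -> T0 T1
  T0 -> a
  T1 -> c

Fill CYK table bottom-up — only the sub-triangle for w[1..2]:
  cell(1,1) a: {A,B,T0}  orig:{A,B}
  cell(2,2) c: {A,T1}  orig:{A}
  cell(1,2) ac: {C}

Original NTs in T[1,2] deriving "ac": ["C"]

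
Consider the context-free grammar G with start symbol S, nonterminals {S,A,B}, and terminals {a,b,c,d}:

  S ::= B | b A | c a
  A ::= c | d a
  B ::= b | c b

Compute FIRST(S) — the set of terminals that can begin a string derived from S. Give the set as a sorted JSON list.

FIRST iteration:
pass 1:
  A via A→c: +{c}
  A via A→d a: +{d}
  B via B→b: +{b}
  B via B→c b: +{c}
  S via S→B: +{b,c}
  FIRST(S)={b,c}  FIRST(A)={c,d}  FIRST(B)={b,c}
pass 2: done
  FIRST(S)={b,c}  FIRST(A)={c,d}  FIRST(B)={b,c}

FIRST(S) = ["b", "c"]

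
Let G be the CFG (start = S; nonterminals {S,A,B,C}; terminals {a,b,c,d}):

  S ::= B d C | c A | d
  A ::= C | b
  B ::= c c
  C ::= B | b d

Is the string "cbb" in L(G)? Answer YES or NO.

Convert to CNF:
  S -> B X3 | T2 A | d
  A -> T0 T1 | T2 T2 | b
  B -> T2 T2
  C -> T0 T1 | T2 T2
  T0 -> b
  T1 -> d
  T2 -> c
  X3 -> T1 C

CYK table (by increasing span):
  cell(0,0) c: {T2}  orig:{}
  cell(1,1) b: {A,T0}  orig:{A}
  cell(2,2) b: {A,T0}  orig:{A}
  cell(0,1) cb: {S}
  cell(1,2) bb: ∅
  cell(0,2) cbb: ∅

S ∉ T[0,2] ⇒ NO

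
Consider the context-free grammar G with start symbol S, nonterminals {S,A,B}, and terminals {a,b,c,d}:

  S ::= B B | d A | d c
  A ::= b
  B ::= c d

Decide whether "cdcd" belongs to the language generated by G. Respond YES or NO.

CNF form of G:
  S -> B B | T1 A | T1 T0
  A -> b
  B -> T0 T1
  T0 -> c
  T1 -> d

CYK table (by increasing span):
  T[0,0] 'c' = {T0}  orig:{}
  T[1,1] 'd' = {T1}  orig:{}
  T[2,2] 'c' = {T0}  orig:{}
  T[3,3] 'd' = {T1}  orig:{}
  T[0,1] 'cd' = {B}
  T[1,2] 'dc' = {S}
  T[2,3] 'cd' = {B}
  T[0,2] 'cdc' = ∅
  T[1,3] 'dcd' = ∅
  T[0,3] 'cdcd' = {S}

S ∈ T[0,3] ⇒ YES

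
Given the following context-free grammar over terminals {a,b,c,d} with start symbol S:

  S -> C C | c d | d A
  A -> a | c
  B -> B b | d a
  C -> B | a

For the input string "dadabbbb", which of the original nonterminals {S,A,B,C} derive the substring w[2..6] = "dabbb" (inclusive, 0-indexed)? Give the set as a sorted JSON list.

CNF form of G:
  S -> C C | T1 A | T3 T1
  A -> a | c
  B -> B T0 | T1 T2
  C -> B T0 | T1 T2 | a
  T0 -> b
  T1 -> d
  T2 -> a
  T3 -> c

Fill CYK table bottom-up, restricted to cells inside w[2..6]:
  cell(2,2) d: {T1}  orig:{}
  cell(3,3) a: {A,C,T2}  orig:{A,C}
  cell(4,4) b: {T0}  orig:{}
  cell(5,5) b: {T0}  orig:{}
  cell(6,6) b: {T0}  orig:{}
  cell(2,3) da: {B,C,S}
  cell(3,4) ab: ∅
  cell(4,5) bb: ∅
  cell(5,6) bb: ∅
  cell(2,4) dab: {B,C}
  cell(3,5) abb: ∅
  cell(4,6) bbb: ∅
  cell(2,5) dabb: {B,C}
  cell(3,6) abbb: ∅
  cell(2,6) dabbb: {B,C}

Original NTs in T[2,6] deriving "dabbb": ["B", "C"]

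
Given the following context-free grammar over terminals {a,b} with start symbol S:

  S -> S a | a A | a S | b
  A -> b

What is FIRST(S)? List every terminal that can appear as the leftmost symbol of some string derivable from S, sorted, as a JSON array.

FIRST iteration:
round 1:
  A via A→b: +{b}
  S via S→a A: +{a}
  S via S→b: +{b}
  FIRST(S)={a,b}  FIRST(A)={b}
round 2: done
  FIRST(S)={a,b}  FIRST(A)={b}

FIRST(S) = ["a", "b"]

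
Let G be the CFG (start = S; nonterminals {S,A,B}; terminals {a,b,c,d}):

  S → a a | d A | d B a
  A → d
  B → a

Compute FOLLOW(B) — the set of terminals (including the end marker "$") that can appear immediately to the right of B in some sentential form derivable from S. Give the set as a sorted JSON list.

FIRST iteration:
round 1:
  A via A→d: +{d}
  B via B→a: +{a}
  S via S→a a: +{a}
  S via S→d A: +{d}
  FIRST(S)={a,d}  FIRST(A)={d}  FIRST(B)={a}
round 2: (no change)
  FIRST(S)={a,d}  FIRST(A)={d}  FIRST(B)={a}

FOLLOW iteration:
initialize: $ ∈ FOLLOW(S)
round 1:
  S→d A: FOLLOW(A) ⊇ FOLLOW(S) ⊇ {$}; new: +{$}
  S→d B a: FOLLOW(B) ⊇ FIRST(a) = {a}; new: +{a}
  S: {$}  A: {$}  B: {a}
round 2: — fixpoint
  S: {$}  A: {$}  B: {a}

FOLLOW(B) = ["a"]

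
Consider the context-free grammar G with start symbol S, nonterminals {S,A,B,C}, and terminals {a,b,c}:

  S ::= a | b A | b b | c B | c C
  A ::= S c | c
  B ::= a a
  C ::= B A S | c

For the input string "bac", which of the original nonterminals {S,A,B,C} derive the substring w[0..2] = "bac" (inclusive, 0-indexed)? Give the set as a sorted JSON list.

Convert to CNF:
  S -> T0 B | T0 C | T2 A | T2 T2 | a
  A -> S T0 | c
  B -> T1 T1
  C -> B X3 | c
  T0 -> c
  T1 -> a
  T2 -> b
  X3 -> A S

CYK table (by increasing span) (cells [i..j] with 0 ≤ i ≤ j ≤ 2 only):
  [0..0]={T2}  "b"  orig:{}
  [1..1]={S,T1}  "a"  orig:{S}
  [2..2]={A,C,T0}  "c"  orig:{A,C}
  [0..1]=∅  "ba"
  [1..2]={A}  "ac"
  [0..2]={S}  "bac"

Original NTs in T[0,2] deriving "bac": ["S"]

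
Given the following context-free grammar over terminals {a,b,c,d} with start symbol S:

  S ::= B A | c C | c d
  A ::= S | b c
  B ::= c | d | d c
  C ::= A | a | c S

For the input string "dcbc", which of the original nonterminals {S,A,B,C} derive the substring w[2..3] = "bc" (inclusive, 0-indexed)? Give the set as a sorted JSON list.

Convert to CNF:
  S -> B A | T1 C | T1 T2
  A -> B A | T0 T1 | T1 C | T1 T2
  B -> T2 T1 | c | d
  C -> B A | T0 T1 | T1 C | T1 S | T1 T2 | a
  T0 -> b
  T1 -> c
  T2 -> d

Fill CYK table bottom-up (cells [i..j] with 2 ≤ i ≤ j ≤ 3 only):
  cell(2,2) b: {T0}  orig:{}
  cell(3,3) c: {B,T1}  orig:{B}
  cell(2,3) bc: {A,C}

Original NTs in T[2,3] deriving "bc": ["A", "C"]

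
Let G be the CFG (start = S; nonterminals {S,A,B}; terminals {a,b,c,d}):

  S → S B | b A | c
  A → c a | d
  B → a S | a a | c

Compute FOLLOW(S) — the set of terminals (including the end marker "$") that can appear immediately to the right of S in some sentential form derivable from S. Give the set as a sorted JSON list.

FIRST sets, iterate to fixpoint:
iter 1:
  A via A→c a: +{c}
  A via A→d: +{d}
  B via B→a S: +{a}
  B via B→c: +{c}
  S via S→b A: +{b}
  S via S→c: +{c}
  FIRST(S)={b,c}  FIRST(A)={c,d}  FIRST(B)={a,c}
iter 2: (no change)
  FIRST(S)={b,c}  FIRST(A)={c,d}  FIRST(B)={a,c}

Compute FOLLOW by fixpoint:
initialize: $ ∈ FOLLOW(S)
[1]
  S→S B: FOLLOW(S) ⊇ FIRST(B) = {a,c}; new: +{a,c}
  S→S B: FOLLOW(B) ⊇ FOLLOW(S) ⊇ {$,a,c}; new: +{$,a,c}
  S→b A: FOLLOW(A) ⊇ FOLLOW(S) ⊇ {$,a,c}; new: +{$,a,c}
  S: {$,a,c}  A: {$,a,c}  B: {$,a,c}
[2] — fixpoint
  S: {$,a,c}  A: {$,a,c}  B: {$,a,c}

FOLLOW(S) = ["$", "a", "c"]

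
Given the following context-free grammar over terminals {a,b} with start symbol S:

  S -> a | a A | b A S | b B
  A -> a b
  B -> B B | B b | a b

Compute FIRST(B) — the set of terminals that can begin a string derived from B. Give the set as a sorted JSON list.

Compute FIRST by fixpoint:
pass 1:
  A via A→a b: +{a}
  B via B→a b: +{a}
  S via S→a: +{a}
  S via S→b A S: +{b}
  FIRST[S]={a,b}  FIRST[A]={a}  FIRST[B]={a}
pass 2: (no change)
  FIRST[S]={a,b}  FIRST[A]={a}  FIRST[B]={a}

FIRST(B) = ["a"]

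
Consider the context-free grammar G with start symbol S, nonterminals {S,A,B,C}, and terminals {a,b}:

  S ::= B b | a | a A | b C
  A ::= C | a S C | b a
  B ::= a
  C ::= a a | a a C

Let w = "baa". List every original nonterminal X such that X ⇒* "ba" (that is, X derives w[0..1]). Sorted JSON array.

Convert to CNF:
  S -> B T1 | T0 A | T1 C | a
  A -> T0 T0 | T0 X2 | T0 X3 | T1 T0
  B -> a
  C -> T0 T0 | T0 X4
  T0 -> a
  T1 -> b
  X2 -> S C
  X3 -> T0 C
  X4 -> T0 C

Fill CYK table bottom-up — only the sub-triangle for w[0..1]:
  [0..0]={T1}  "b"  orig:{}
  [1..1]={B,S,T0}  "a"  orig:{B,S}
  [0..1]={A}  "ba"

Original NTs in T[0,1] deriving "ba": ["A"]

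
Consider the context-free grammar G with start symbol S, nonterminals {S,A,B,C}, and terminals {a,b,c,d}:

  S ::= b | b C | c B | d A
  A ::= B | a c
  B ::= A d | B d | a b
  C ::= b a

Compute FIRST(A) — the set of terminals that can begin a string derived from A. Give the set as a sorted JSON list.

Compute FIRST by fixpoint:
round 1:
  A via A→a c: +{a}
  B via B→A d: +{a}
  C via C→b a: +{b}
  S via S→b: +{b}
  S via S→c B: +{c}
  S via S→d A: +{d}
  S: {b,c,d}  A: {a}  B: {a}  C: {b}
round 2: done
  S: {b,c,d}  A: {a}  B: {a}  C: {b}

FIRST(A) = ["a"]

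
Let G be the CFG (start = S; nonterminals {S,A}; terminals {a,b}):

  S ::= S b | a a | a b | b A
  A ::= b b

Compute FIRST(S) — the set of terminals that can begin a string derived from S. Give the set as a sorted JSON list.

Compute FIRST by fixpoint:
[1]
  A via A→b b: +{b}
  S via S→a a: +{a}
  S via S→b A: +{b}
  S: {a,b}  A: {b}
[2] (no change)
  S: {a,b}  A: {b}

FIRST(S) = ["a", "b"]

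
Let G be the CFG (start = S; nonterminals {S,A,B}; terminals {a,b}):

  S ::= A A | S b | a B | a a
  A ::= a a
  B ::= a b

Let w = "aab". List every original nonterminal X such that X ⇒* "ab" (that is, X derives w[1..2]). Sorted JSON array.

Convert to CNF:
  S -> A A | S T1 | T0 B | T0 T0
  A -> T0 T0
  B -> T0 T1
  T0 -> a
  T1 -> b

Fill CYK table bottom-up — only the sub-triangle for w[1..2]:
  [1..1]={T0}  "a"  orig:{}
  [2..2]={T1}  "b"  orig:{}
  [1..2]={B}  "ab"

Original NTs in T[1,2] deriving "ab": ["B"]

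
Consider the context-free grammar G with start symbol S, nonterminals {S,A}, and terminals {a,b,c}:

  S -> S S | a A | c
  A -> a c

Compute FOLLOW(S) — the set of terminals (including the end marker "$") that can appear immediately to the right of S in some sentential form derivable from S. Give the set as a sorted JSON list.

FIRST sets, iterate to fixpoint:
[1]
  A via A→a c: +{a}
  S via S→a A: +{a}
  S via S→c: +{c}
  FIRST(S)={a,c}  FIRST(A)={a}
[2] done
  FIRST(S)={a,c}  FIRST(A)={a}

FOLLOW iteration:
FOLLOW(S) := {$}
pass 1:
  S→S S: FOLLOW(S) ⊇ FIRST(S) = {a,c}; new: +{a,c}
  S→a A: FOLLOW(A) ⊇ FOLLOW(S) ⊇ {$,a,c}; new: +{$,a,c}
  FOLLOW[S]={$,a,c}  FOLLOW[A]={$,a,c}
pass 2: done
  FOLLOW[S]={$,a,c}  FOLLOW[A]={$,a,c}

FOLLOW(S) = ["$", "a", "c"]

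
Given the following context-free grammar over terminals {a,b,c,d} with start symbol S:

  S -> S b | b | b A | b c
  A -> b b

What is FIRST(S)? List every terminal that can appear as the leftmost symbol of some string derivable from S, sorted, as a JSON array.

FIRST iteration:
pass 1:
  A via A→b b: +{b}
  S via S→b: +{b}
  FIRST[S]={b}  FIRST[A]={b}
pass 2: (stable)
  FIRST[S]={b}  FIRST[A]={b}

FIRST(S) = ["b"]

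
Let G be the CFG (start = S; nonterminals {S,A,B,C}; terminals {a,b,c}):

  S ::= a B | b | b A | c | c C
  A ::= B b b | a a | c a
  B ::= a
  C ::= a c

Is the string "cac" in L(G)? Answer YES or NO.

Convert to CNF:
  S -> T0 A | T1 B | T2 C | b | c
  A -> B X3 | T1 T1 | T2 T1
  B -> a
  C -> T1 T2
  T0 -> b
  T1 -> a
  T2 -> c
  X3 -> T0 T0

CYK fill:
  T[0,0] 'c' = {S,T2}  orig:{S}
  T[1,1] 'a' = {B,T1}  orig:{B}
  T[2,2] 'c' = {S,T2}  orig:{S}
  T[0,1] 'ca' = {A}
  T[1,2] 'ac' = {C}
  T[0,2] 'cac' = {S}

S ∈ T[0,2] ⇒ YES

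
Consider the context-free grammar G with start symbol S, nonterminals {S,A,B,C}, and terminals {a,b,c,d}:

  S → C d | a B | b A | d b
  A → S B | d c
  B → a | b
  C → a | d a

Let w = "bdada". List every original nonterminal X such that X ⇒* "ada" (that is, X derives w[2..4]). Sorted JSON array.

CNF form of G:
  S -> C T0 | T0 T3 | T2 B | T3 A
  A -> S B | T0 T1
  B -> a | b
  C -> T0 T2 | a
  T0 -> d
  T1 -> c
  T2 -> a
  T3 -> b

CYK fill (cells [i..j] with 2 ≤ i ≤ j ≤ 4 only):
  [2..2]={B,C,T2}  "a"  orig:{B,C}
  [3..3]={T0}  "d"  orig:{}
  [4..4]={B,C,T2}  "a"  orig:{B,C}
  [2..3]={S}  "ad"
  [3..4]={C}  "da"
  [2..4]={A}  "ada"

Original NTs in T[2,4] deriving "ada": ["A"]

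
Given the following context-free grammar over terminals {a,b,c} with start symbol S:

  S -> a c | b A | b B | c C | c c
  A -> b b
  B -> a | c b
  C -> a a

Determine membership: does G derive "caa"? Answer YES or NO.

Convert to CNF:
  S -> T0 A | T0 B | T1 C | T1 T1 | T2 T1
  A -> T0 T0
  B -> T1 T0 | a
  C -> T2 T2
  T0 -> b
  T1 -> c
  T2 -> a

CYK table (by increasing span):
  cell(0,0) c: {T1}  orig:{}
  cell(1,1) a: {B,T2}  orig:{B}
  cell(2,2) a: {B,T2}  orig:{B}
  cell(0,1) ca: ∅
  cell(1,2) aa: {C}
  cell(0,2) caa: {S}

S ∈ T[0,2] ⇒ YES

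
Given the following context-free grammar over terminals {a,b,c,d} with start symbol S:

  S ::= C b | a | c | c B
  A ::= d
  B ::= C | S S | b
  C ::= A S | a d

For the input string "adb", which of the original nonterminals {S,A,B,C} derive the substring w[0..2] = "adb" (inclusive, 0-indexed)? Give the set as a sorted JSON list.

CNF form of G:
  S -> C T2 | T3 B | a | c
  A -> d
  B -> A S | S S | T0 T1 | b
  C -> A S | T0 T1
  T0 -> a
  T1 -> d
  T2 -> b
  T3 -> c

CYK fill, restricted to cells inside w[0..2]:
  cell(0,0) a: {S,T0}  orig:{S}
  cell(1,1) d: {A,T1}  orig:{A}
  cell(2,2) b: {B,T2}  orig:{B}
  cell(0,1) ad: {B,C}
  cell(1,2) db: ∅
  cell(0,2) adb: {S}

Original NTs in T[0,2] deriving "adb": ["S"]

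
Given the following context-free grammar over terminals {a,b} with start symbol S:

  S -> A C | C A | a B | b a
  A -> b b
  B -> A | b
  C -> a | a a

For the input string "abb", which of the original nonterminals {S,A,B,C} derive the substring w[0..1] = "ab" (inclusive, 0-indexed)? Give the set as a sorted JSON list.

CNF form of G:
  S -> A C | C A | T0 T1 | T1 B
  A -> T0 T0
  B -> T0 T0 | b
  C -> T1 T1 | a
  T0 -> b
  T1 -> a

CYK table (by increasing span) (cells [i..j] with 0 ≤ i ≤ j ≤ 1 only):
  [0..0]={C,T1}  "a"  orig:{C}
  [1..1]={B,T0}  "b"  orig:{B}
  [0..1]={S}  "ab"

Original NTs in T[0,1] deriving "ab": ["S"]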